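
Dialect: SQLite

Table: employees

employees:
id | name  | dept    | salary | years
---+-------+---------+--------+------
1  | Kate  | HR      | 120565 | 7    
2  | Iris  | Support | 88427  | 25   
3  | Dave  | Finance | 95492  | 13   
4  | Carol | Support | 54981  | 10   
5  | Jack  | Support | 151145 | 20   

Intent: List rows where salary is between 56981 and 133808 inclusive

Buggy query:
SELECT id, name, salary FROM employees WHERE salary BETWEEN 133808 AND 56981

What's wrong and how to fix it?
Bug: BETWEEN expects the lower bound first; with 133808 AND 56981 the range is empty

Fix: Write BETWEEN 56981 AND 133808

Corrected query:
SELECT id, name, salary FROM employees WHERE salary BETWEEN 56981 AND 133808

Result:
id | name | salary
---+------+-------
1  | Kate | 120565
2  | Iris | 88427 
3  | Dave | 95492 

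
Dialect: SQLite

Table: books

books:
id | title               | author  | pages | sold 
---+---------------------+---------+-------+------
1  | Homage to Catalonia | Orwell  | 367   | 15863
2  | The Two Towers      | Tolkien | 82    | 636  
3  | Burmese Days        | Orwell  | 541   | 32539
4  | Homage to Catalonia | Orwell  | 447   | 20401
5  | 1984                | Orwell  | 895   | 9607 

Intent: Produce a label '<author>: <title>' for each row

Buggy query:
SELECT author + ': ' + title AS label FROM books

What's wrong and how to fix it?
Bug: '+' is numeric addition; on text columns SQLite converts them to 0 instead of concatenating

Fix: Use the || operator for string concatenation

Corrected query:
SELECT author || ': ' || title AS label FROM books

Result:
label                      
---------------------------
Orwell: Homage to Catalonia
Tolkien: The Two Towers    
Orwell: Burmese Days       
Orwell: Homage to Catalonia
Orwell: 1984               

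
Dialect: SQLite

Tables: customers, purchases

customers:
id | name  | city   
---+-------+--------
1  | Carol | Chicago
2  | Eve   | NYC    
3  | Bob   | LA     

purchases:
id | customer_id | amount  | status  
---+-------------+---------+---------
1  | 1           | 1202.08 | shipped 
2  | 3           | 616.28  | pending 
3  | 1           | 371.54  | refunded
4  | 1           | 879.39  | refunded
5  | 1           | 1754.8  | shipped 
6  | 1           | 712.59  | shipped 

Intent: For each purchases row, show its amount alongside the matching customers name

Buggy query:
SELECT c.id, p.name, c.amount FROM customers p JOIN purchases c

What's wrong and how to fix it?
Bug: JOIN with no ON clause produces a cartesian product; every purchases row pairs with every customers row

Fix: Specify the join condition linking the foreign key to the parent id

Corrected query:
SELECT c.id, p.name, c.amount FROM customers p JOIN purchases c ON c.customer_id = p.id

Result:
id | name  | amount 
---+-------+--------
1  | Carol | 1202.08
2  | Bob   | 616.28 
3  | Carol | 371.54 
4  | Carol | 879.39 
5  | Carol | 1754.8 
6  | Carol | 712.59 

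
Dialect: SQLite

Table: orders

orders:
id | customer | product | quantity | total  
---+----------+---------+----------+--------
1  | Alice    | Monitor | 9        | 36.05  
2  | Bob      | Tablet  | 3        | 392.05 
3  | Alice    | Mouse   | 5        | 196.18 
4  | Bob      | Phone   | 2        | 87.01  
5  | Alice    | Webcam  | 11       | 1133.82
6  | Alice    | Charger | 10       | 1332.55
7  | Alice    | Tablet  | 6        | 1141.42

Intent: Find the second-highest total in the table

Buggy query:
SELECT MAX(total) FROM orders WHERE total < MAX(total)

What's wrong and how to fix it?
Bug: The inner MAX is an aggregate inside WHERE, which is not allowed

Fix: Put the inner MAX in a scalar subquery

Corrected query:
SELECT MAX(total) FROM orders WHERE total < (SELECT MAX(total) FROM orders)

Result:
MAX(total)
----------
1141.42   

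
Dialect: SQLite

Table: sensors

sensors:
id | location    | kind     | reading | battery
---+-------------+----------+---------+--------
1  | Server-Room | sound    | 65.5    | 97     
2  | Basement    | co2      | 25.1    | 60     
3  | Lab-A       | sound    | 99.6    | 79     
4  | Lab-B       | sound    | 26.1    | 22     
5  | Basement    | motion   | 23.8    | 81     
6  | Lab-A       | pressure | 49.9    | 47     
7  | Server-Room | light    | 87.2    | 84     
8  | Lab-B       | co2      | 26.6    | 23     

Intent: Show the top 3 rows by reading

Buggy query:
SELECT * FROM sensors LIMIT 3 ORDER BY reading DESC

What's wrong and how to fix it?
Bug: ORDER BY cannot follow LIMIT; LIMIT is the final clause

Fix: Swap the clauses: ORDER BY first, then LIMIT

Corrected query:
SELECT * FROM sensors ORDER BY reading DESC LIMIT 3

Result:
id | location    | kind  | reading | battery
---+-------------+-------+---------+--------
3  | Lab-A       | sound | 99.6    | 79     
7  | Server-Room | light | 87.2    | 84     
1  | Server-Room | sound | 65.5    | 97     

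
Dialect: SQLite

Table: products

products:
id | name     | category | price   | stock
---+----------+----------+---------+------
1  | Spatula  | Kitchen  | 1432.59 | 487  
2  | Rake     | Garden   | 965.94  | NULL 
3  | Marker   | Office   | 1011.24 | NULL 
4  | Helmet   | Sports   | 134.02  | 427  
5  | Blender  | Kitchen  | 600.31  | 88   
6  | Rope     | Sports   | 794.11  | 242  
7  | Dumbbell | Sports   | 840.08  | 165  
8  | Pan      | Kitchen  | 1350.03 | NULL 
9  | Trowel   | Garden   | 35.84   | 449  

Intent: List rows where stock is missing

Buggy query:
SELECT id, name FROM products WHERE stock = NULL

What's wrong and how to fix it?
Bug: '= NULL' is always unknown in SQL three-valued logic, so no rows match

Fix: Replace '= NULL' with 'IS NULL'

Corrected query:
SELECT id, name FROM products WHERE stock IS NULL

Result:
id | name  
---+-------
2  | Rake  
3  | Marker
8  | Pan   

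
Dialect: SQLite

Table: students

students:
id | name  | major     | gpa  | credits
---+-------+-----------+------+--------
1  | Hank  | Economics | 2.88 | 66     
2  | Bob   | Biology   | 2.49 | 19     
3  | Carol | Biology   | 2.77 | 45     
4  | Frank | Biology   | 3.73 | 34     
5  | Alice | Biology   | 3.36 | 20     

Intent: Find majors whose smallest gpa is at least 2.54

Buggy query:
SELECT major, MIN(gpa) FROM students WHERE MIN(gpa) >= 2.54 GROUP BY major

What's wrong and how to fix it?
Bug: Aggregates like MIN are computed per group after WHERE runs

Fix: Use HAVING for the per-group MIN condition

Corrected query:
SELECT major, MIN(gpa) FROM students GROUP BY major HAVING MIN(gpa) >= 2.54

Result:
major     | MIN(gpa)
----------+---------
Economics | 2.88    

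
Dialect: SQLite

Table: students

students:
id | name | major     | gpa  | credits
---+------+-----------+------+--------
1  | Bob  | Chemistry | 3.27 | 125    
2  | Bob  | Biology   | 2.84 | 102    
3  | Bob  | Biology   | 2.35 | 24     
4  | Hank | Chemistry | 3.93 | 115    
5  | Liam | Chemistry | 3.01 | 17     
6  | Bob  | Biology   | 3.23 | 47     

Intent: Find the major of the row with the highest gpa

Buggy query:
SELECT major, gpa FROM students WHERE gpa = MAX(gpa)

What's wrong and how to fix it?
Bug: WHERE is evaluated per row; an aggregate over the whole table isn't defined there

Fix: Wrap MAX in a scalar subquery so WHERE compares against a single value

Corrected query:
SELECT major, gpa FROM students WHERE gpa = (SELECT MAX(gpa) FROM students)

Result:
major     | gpa 
----------+-----
Chemistry | 3.93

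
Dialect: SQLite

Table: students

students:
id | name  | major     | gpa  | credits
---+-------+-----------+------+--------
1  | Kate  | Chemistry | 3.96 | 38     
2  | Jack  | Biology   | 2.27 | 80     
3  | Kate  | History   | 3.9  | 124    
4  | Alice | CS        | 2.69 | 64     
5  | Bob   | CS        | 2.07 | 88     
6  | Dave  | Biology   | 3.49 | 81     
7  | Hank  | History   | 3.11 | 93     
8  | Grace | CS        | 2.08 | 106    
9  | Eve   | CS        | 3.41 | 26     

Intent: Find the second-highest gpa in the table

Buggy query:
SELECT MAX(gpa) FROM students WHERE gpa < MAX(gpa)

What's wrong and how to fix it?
Bug: MAX(gpa) on the right of the comparison is an aggregate-in-WHERE error

Fix: Put the inner MAX in a scalar subquery

Corrected query:
SELECT MAX(gpa) FROM students WHERE gpa < (SELECT MAX(gpa) FROM students)

Result:
MAX(gpa)
--------
3.9     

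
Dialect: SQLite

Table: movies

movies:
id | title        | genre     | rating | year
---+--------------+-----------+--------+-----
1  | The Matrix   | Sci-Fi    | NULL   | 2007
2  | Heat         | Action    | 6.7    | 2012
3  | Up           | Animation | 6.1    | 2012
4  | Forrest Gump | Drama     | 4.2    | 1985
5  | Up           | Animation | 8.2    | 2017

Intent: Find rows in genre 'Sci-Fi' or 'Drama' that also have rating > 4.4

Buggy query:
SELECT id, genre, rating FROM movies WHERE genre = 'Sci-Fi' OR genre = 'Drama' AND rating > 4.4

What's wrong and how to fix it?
Bug: Without parentheses, AND is evaluated before OR, so the rating filter only applies to the 'Drama' branch

Fix: Add parentheses around the OR so the AND applies to both alternatives

Corrected query:
SELECT id, genre, rating FROM movies WHERE (genre = 'Sci-Fi' OR genre = 'Drama') AND rating > 4.4

Result:
(no rows)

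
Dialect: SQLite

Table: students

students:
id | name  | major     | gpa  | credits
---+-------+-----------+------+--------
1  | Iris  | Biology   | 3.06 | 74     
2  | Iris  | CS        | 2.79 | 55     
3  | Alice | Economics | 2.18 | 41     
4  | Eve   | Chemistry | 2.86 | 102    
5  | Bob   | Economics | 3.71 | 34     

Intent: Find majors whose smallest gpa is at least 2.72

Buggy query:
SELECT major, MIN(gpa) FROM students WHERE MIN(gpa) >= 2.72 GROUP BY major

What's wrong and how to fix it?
Bug: MIN() in WHERE is a misuse of aggregate

Fix: Use HAVING for the per-group MIN condition

Corrected query:
SELECT major, MIN(gpa) FROM students GROUP BY major HAVING MIN(gpa) >= 2.72

Result:
major     | MIN(gpa)
----------+---------
Biology   | 3.06    
CS        | 2.79    
Chemistry | 2.86    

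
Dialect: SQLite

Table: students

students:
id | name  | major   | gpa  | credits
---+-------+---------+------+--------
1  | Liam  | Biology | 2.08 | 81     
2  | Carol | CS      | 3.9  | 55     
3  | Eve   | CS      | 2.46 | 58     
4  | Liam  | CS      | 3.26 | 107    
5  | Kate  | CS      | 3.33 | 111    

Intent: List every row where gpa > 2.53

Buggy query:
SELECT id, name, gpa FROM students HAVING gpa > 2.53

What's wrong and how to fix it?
Bug: This is a non-aggregate query (no GROUP BY, no aggregates), so in SQLite the HAVING clause is invalid here; a row-level condition belongs in WHERE

Fix: Replace HAVING with WHERE since the condition applies to individual rows

Corrected query:
SELECT id, name, gpa FROM students WHERE gpa > 2.53

Result:
id | name  | gpa 
---+-------+-----
2  | Carol | 3.9 
4  | Liam  | 3.26
5  | Kate  | 3.33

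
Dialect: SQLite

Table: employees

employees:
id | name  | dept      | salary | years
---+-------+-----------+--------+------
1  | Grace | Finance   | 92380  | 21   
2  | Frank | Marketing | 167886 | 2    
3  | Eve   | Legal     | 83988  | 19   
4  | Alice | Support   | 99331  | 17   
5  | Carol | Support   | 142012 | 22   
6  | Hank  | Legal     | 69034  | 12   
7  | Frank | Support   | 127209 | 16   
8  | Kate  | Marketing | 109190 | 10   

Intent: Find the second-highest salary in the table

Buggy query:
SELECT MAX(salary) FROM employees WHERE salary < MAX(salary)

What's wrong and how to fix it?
Bug: The inner MAX is an aggregate inside WHERE, which is not allowed

Fix: Put the inner MAX in a scalar subquery

Corrected query:
SELECT MAX(salary) FROM employees WHERE salary < (SELECT MAX(salary) FROM employees)

Result:
MAX(salary)
-----------
142012     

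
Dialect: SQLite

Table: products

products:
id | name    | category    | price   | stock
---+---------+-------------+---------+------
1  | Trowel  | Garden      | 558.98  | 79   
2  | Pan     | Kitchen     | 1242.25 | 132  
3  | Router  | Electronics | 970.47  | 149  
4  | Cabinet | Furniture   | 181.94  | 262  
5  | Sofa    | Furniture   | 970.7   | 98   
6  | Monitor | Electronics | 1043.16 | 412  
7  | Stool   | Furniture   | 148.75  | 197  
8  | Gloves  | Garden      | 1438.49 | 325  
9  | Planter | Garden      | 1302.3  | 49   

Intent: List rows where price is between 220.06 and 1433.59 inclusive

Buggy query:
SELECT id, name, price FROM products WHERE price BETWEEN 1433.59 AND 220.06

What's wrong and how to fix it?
Bug: The bounds are reversed; BETWEEN a AND b requires a <= b to match anything

Fix: Swap the bounds so the smaller value comes first

Corrected query:
SELECT id, name, price FROM products WHERE price BETWEEN 220.06 AND 1433.59

Result:
id | name    | price  
---+---------+--------
1  | Trowel  | 558.98 
2  | Pan     | 1242.25
3  | Router  | 970.47 
5  | Sofa    | 970.7  
6  | Monitor | 1043.16
9  | Planter | 1302.3 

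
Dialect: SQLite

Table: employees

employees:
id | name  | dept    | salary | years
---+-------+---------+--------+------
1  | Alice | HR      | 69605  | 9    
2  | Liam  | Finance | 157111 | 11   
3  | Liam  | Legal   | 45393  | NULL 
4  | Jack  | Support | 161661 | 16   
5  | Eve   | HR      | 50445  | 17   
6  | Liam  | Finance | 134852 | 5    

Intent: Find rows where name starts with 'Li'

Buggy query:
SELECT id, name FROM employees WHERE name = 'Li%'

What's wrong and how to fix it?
Bug: '=' compares the literal string including the % character; pattern matching needs LIKE

Fix: Replace '=' with LIKE so 'Li%' is treated as a pattern

Corrected query:
SELECT id, name FROM employees WHERE name LIKE 'Li%'

Result:
id | name
---+-----
2  | Liam
3  | Liam
6  | Liam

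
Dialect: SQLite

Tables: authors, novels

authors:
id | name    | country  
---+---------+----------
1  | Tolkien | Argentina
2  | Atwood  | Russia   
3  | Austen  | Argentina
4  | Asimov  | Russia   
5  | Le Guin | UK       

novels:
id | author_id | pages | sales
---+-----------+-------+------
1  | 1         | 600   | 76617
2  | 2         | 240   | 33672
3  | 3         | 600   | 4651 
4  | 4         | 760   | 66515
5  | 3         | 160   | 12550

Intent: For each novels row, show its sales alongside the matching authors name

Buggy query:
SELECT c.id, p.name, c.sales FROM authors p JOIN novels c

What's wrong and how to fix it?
Bug: Missing join condition: each novels row is matched to all authors rows instead of just its own

Fix: Add ON c.author_id = p.id to the JOIN

Corrected query:
SELECT c.id, p.name, c.sales FROM authors p JOIN novels c ON c.author_id = p.id

Result:
id | name    | sales
---+---------+------
1  | Tolkien | 76617
2  | Atwood  | 33672
3  | Austen  | 4651 
4  | Asimov  | 66515
5  | Austen  | 12550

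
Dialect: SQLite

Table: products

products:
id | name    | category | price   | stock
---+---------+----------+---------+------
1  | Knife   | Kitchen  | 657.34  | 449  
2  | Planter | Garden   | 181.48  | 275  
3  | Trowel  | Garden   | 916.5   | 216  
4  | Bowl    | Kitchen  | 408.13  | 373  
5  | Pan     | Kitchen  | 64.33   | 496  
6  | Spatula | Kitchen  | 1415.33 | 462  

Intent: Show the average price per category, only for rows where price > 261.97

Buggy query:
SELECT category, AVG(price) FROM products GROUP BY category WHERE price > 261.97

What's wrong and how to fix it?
Bug: WHERE cannot follow GROUP BY

Fix: Move the WHERE clause before GROUP BY

Corrected query:
SELECT category, AVG(price) FROM products WHERE price > 261.97 GROUP BY category

Result:
category | AVG(price)
---------+-----------
Garden   | 916.5     
Kitchen  | 826.933333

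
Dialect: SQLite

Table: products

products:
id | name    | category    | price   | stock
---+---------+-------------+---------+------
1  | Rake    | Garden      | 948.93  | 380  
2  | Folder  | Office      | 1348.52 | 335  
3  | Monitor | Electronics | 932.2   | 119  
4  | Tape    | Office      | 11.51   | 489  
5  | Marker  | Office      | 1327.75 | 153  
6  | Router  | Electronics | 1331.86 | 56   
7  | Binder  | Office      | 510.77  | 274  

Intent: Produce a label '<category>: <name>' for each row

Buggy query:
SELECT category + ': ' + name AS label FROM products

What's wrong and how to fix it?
Bug: '+' is numeric addition; on text columns SQLite converts them to 0 instead of concatenating

Fix: Replace + with || to concatenate text

Corrected query:
SELECT category || ': ' || name AS label FROM products

Result:
label               
--------------------
Garden: Rake        
Office: Folder      
Electronics: Monitor
Office: Tape        
Office: Marker      
Electronics: Router 
Office: Binder      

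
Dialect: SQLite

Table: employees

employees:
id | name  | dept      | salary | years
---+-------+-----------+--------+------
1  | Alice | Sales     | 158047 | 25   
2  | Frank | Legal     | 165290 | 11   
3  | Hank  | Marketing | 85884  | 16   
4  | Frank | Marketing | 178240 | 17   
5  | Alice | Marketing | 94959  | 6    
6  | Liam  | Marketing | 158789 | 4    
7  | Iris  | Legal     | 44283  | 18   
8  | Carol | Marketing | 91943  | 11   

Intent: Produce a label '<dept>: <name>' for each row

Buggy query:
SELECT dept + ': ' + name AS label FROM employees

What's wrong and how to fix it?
Bug: SQLite uses || for string concatenation; + coerces text to numbers (yielding 0)

Fix: Use the || operator for string concatenation

Corrected query:
SELECT dept || ': ' || name AS label FROM employees

Result:
label           
----------------
Sales: Alice    
Legal: Frank    
Marketing: Hank 
Marketing: Frank
Marketing: Alice
Marketing: Liam 
Legal: Iris     
Marketing: Carol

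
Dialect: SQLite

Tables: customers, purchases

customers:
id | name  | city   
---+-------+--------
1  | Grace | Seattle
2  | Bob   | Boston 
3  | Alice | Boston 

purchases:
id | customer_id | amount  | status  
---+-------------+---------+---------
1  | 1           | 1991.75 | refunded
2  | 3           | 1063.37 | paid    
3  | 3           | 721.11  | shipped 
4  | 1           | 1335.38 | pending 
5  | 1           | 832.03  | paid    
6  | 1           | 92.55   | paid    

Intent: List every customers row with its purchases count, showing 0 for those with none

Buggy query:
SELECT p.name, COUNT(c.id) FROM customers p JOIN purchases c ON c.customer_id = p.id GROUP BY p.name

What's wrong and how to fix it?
Bug: INNER JOIN drops customers rows that have no matching purchases rows

Fix: Switch to LEFT JOIN to retain unmatched parent rows

Corrected query:
SELECT p.name, COUNT(c.id) FROM customers p LEFT JOIN purchases c ON c.customer_id = p.id GROUP BY p.name

Result:
name  | COUNT(c.id)
------+------------
Alice | 2          
Bob   | 0          
Grace | 4          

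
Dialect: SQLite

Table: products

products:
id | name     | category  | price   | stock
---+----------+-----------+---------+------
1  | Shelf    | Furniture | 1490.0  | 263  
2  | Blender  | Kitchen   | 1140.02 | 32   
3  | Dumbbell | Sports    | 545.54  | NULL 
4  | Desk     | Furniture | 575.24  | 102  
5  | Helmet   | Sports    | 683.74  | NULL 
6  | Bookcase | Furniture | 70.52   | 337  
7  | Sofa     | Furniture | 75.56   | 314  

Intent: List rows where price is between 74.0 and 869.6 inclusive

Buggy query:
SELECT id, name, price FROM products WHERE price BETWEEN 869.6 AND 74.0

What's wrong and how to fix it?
Bug: BETWEEN expects the lower bound first; with 869.6 AND 74.0 the range is empty

Fix: Write BETWEEN 74.0 AND 869.6

Corrected query:
SELECT id, name, price FROM products WHERE price BETWEEN 74.0 AND 869.6

Result:
id | name     | price 
---+----------+-------
3  | Dumbbell | 545.54
4  | Desk     | 575.24
5  | Helmet   | 683.74
7  | Sofa     | 75.56 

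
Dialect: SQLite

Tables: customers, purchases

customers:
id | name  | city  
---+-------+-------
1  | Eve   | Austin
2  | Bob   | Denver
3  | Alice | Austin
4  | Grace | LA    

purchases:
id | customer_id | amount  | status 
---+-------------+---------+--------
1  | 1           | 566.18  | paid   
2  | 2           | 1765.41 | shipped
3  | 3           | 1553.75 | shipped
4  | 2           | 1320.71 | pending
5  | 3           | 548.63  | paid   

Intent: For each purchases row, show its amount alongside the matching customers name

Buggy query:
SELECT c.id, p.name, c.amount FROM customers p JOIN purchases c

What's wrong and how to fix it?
Bug: JOIN with no ON clause produces a cartesian product; every purchases row pairs with every customers row

Fix: Specify the join condition linking the foreign key to the parent id

Corrected query:
SELECT c.id, p.name, c.amount FROM customers p JOIN purchases c ON c.customer_id = p.id

Result:
id | name  | amount 
---+-------+--------
1  | Eve   | 566.18 
2  | Bob   | 1765.41
3  | Alice | 1553.75
4  | Bob   | 1320.71
5  | Alice | 548.63 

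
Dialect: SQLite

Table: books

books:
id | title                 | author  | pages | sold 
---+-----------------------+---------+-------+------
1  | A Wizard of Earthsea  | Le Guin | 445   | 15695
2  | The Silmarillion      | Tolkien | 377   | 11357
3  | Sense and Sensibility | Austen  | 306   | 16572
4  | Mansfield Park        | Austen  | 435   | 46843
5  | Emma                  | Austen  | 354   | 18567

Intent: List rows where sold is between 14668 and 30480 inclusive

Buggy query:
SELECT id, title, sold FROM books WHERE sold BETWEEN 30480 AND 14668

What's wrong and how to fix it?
Bug: The bounds are reversed; BETWEEN a AND b requires a <= b to match anything

Fix: Write BETWEEN 14668 AND 30480

Corrected query:
SELECT id, title, sold FROM books WHERE sold BETWEEN 14668 AND 30480

Result:
id | title                 | sold 
---+-----------------------+------
1  | A Wizard of Earthsea  | 15695
3  | Sense and Sensibility | 16572
5  | Emma                  | 18567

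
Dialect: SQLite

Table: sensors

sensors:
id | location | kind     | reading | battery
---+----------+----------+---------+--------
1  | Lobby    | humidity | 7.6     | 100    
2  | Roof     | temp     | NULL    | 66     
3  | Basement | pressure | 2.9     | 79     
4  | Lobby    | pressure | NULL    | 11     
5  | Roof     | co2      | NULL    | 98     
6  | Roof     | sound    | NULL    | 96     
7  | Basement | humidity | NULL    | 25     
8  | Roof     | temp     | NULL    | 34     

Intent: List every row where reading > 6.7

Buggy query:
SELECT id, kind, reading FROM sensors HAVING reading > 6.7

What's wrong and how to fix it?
Bug: HAVING filters the output of aggregation, but this query has no GROUP BY and no aggregate functions, so SQLite rejects it (HAVING clause on a non-aggregate query); the condition here is per row

Fix: Replace HAVING with WHERE since the condition applies to individual rows

Corrected query:
SELECT id, kind, reading FROM sensors WHERE reading > 6.7

Result:
id | kind     | reading
---+----------+--------
1  | humidity | 7.6    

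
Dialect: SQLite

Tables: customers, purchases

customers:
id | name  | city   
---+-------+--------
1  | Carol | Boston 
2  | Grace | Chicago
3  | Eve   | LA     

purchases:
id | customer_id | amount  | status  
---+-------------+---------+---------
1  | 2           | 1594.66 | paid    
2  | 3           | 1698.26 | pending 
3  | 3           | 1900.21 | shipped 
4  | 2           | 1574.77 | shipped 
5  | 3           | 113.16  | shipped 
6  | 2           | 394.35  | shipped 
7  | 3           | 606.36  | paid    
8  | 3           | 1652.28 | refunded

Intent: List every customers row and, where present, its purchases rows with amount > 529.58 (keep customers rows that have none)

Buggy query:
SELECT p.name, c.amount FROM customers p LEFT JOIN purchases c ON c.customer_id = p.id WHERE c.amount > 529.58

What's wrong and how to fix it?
Bug: Filtering c.amount in WHERE discards the NULL rows produced by LEFT JOIN, turning it into an inner join

Fix: Move the right-table condition into the ON clause so unmatched parents are kept

Corrected query:
SELECT p.name, c.amount FROM customers p LEFT JOIN purchases c ON c.customer_id = p.id AND c.amount > 529.58

Result:
name  | amount 
------+--------
Carol | NULL   
Grace | 1574.77
Grace | 1594.66
Eve   | 606.36 
Eve   | 1652.28
Eve   | 1698.26
Eve   | 1900.21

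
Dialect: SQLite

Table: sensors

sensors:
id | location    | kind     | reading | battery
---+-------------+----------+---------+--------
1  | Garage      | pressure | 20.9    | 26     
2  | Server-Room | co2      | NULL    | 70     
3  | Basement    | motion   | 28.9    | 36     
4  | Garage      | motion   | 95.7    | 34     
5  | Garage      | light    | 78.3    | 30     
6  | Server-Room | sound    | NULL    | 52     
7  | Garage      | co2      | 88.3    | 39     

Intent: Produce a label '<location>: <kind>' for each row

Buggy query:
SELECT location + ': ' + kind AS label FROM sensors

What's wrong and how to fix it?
Bug: '+' is numeric addition; on text columns SQLite converts them to 0 instead of concatenating

Fix: Use the || operator for string concatenation

Corrected query:
SELECT location || ': ' || kind AS label FROM sensors

Result:
label             
------------------
Garage: pressure  
Server-Room: co2  
Basement: motion  
Garage: motion    
Garage: light     
Server-Room: sound
Garage: co2       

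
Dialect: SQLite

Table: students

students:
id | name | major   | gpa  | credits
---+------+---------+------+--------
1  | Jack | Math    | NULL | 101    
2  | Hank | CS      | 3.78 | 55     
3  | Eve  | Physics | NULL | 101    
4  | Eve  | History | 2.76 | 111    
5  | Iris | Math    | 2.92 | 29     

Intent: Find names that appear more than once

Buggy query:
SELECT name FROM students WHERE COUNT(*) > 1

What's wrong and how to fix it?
Bug: WHERE can't reference COUNT(*); aggregates are computed after WHERE

Fix: Group first, then use HAVING for the count condition

Corrected query:
SELECT name FROM students GROUP BY name HAVING COUNT(*) > 1

Result:
name
----
Eve 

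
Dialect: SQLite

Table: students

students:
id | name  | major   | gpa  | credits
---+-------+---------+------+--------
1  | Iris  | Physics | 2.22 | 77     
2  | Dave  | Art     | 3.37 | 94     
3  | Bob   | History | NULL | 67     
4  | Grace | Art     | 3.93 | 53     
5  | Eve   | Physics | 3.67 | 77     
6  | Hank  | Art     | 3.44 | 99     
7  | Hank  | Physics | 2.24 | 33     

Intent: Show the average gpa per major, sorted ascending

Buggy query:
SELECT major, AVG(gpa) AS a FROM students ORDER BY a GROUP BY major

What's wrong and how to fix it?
Bug: GROUP BY must precede ORDER BY

Fix: Reorder: SELECT … FROM … GROUP BY … ORDER BY …

Corrected query:
SELECT major, AVG(gpa) AS a FROM students GROUP BY major ORDER BY a

Result:
major   | a   
--------+-----
History | NULL
Physics | 2.71
Art     | 3.58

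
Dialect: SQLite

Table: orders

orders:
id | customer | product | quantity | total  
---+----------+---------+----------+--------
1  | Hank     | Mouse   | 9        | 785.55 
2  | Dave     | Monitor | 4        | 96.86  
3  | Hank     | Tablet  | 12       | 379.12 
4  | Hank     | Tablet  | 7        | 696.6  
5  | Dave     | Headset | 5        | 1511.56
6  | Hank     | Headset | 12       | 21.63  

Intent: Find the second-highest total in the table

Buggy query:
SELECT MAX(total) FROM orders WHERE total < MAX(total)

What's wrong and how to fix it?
Bug: MAX(total) on the right of the comparison is an aggregate-in-WHERE error

Fix: Compute the overall MAX in a subquery, then take MAX of rows below it

Corrected query:
SELECT MAX(total) FROM orders WHERE total < (SELECT MAX(total) FROM orders)

Result:
MAX(total)
----------
785.55    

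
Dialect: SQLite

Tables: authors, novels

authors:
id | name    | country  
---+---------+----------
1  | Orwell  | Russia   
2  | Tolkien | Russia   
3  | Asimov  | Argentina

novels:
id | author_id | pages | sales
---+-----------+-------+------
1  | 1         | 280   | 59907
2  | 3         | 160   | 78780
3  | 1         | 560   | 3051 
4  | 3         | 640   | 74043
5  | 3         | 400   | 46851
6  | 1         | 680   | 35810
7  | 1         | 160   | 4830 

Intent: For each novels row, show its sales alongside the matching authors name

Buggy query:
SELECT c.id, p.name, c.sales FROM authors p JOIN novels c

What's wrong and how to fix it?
Bug: Missing join condition: each novels row is matched to all authors rows instead of just its own

Fix: Add ON c.author_id = p.id to the JOIN

Corrected query:
SELECT c.id, p.name, c.sales FROM authors p JOIN novels c ON c.author_id = p.id

Result:
id | name   | sales
---+--------+------
1  | Orwell | 59907
2  | Asimov | 78780
3  | Orwell | 3051 
4  | Asimov | 74043
5  | Asimov | 46851
6  | Orwell | 35810
7  | Orwell | 4830 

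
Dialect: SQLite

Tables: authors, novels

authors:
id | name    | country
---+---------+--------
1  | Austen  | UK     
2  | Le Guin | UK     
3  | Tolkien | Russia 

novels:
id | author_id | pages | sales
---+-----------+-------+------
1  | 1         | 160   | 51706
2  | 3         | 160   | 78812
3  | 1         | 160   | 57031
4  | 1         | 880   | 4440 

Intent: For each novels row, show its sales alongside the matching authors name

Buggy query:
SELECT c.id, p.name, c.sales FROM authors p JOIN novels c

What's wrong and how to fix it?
Bug: Missing join condition: each novels row is matched to all authors rows instead of just its own

Fix: Specify the join condition linking the foreign key to the parent id

Corrected query:
SELECT c.id, p.name, c.sales FROM authors p JOIN novels c ON c.author_id = p.id

Result:
id | name    | sales
---+---------+------
1  | Austen  | 51706
2  | Tolkien | 78812
3  | Austen  | 57031
4  | Austen  | 4440 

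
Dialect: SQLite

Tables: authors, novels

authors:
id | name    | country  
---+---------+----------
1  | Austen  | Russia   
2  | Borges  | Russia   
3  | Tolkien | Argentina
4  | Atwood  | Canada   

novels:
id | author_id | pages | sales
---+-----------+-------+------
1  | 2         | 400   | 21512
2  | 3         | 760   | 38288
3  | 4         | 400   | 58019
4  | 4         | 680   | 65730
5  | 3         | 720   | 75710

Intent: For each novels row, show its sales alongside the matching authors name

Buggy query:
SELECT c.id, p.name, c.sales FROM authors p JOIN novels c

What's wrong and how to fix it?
Bug: JOIN with no ON clause produces a cartesian product; every novels row pairs with every authors row

Fix: Add ON c.author_id = p.id to the JOIN

Corrected query:
SELECT c.id, p.name, c.sales FROM authors p JOIN novels c ON c.author_id = p.id

Result:
id | name    | sales
---+---------+------
1  | Borges  | 21512
2  | Tolkien | 38288
3  | Atwood  | 58019
4  | Atwood  | 65730
5  | Tolkien | 75710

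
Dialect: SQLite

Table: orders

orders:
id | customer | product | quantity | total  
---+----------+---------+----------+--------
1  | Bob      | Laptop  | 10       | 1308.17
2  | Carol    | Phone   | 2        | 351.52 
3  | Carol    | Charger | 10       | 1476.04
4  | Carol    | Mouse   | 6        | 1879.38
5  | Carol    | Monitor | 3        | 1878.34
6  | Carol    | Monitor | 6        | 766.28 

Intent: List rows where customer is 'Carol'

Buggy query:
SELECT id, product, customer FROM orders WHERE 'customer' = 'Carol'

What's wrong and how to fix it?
Bug: 'customer' in single quotes is a string literal, not the column; the comparison is literal-vs-literal and never true

Fix: Reference the column as customer without single quotes

Corrected query:
SELECT id, product, customer FROM orders WHERE customer = 'Carol'

Result:
id | product | customer
---+---------+---------
2  | Phone   | Carol   
3  | Charger | Carol   
4  | Mouse   | Carol   
5  | Monitor | Carol   
6  | Monitor | Carol   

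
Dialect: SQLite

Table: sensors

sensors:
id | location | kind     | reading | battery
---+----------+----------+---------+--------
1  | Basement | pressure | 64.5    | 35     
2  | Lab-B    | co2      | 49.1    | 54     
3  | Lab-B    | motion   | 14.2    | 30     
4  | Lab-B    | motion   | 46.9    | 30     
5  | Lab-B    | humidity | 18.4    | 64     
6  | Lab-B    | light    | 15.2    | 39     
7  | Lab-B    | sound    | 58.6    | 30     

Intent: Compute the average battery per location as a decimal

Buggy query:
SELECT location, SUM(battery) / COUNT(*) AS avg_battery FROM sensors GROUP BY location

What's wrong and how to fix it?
Bug: Both operands are integers, so '/' performs integer division and truncates

Fix: Multiply by 1.0 (or CAST to REAL) to force floating-point division

Corrected query:
SELECT location, SUM(battery) * 1.0 / COUNT(*) AS avg_battery FROM sensors GROUP BY location

Result:
location | avg_battery
---------+------------
Basement | 35         
Lab-B    | 41.166667  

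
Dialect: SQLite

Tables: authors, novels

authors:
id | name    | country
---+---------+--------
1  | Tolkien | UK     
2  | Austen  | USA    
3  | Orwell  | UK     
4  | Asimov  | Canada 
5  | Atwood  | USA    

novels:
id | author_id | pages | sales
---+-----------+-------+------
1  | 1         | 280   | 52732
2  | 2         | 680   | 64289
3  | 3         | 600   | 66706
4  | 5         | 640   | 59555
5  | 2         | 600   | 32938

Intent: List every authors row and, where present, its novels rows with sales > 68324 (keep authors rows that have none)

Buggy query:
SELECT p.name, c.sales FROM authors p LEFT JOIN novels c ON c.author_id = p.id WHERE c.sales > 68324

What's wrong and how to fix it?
Bug: Filtering c.sales in WHERE discards the NULL rows produced by LEFT JOIN, turning it into an inner join

Fix: Put 'c.sales > 68324' in the JOIN's ON clause instead of WHERE

Corrected query:
SELECT p.name, c.sales FROM authors p LEFT JOIN novels c ON c.author_id = p.id AND c.sales > 68324

Result:
name    | sales
--------+------
Tolkien | NULL 
Austen  | NULL 
Orwell  | NULL 
Asimov  | NULL 
Atwood  | NULL 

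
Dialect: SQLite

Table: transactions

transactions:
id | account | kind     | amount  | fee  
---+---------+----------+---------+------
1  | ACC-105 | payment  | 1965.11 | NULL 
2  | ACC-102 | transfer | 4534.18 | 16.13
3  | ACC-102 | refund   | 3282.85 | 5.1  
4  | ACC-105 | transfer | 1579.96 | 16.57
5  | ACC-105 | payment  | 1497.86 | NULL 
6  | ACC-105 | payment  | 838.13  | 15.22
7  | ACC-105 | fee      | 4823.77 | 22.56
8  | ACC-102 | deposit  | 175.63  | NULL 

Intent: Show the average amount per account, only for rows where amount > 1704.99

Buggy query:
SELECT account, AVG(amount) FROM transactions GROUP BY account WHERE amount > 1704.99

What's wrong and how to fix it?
Bug: Row-level WHERE must come before GROUP BY in the clause order

Fix: Place WHERE between FROM and GROUP BY

Corrected query:
SELECT account, AVG(amount) FROM transactions WHERE amount > 1704.99 GROUP BY account

Result:
account | AVG(amount)
--------+------------
ACC-102 | 3908.515   
ACC-105 | 3394.44    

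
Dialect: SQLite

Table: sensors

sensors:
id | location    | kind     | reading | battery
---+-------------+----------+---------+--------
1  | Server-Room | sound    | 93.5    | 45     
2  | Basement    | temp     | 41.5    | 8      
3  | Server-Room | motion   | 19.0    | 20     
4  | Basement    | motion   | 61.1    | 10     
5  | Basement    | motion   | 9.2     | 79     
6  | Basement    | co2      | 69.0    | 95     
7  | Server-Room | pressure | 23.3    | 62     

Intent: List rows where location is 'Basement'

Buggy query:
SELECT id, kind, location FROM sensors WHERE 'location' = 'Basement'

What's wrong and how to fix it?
Bug: 'location' in single quotes is a string literal, not the column; the comparison is literal-vs-literal and never true

Fix: Remove the quotes around the column name (or use double quotes for an identifier)

Corrected query:
SELECT id, kind, location FROM sensors WHERE location = 'Basement'

Result:
id | kind   | location
---+--------+---------
2  | temp   | Basement
4  | motion | Basement
5  | motion | Basement
6  | co2    | Basement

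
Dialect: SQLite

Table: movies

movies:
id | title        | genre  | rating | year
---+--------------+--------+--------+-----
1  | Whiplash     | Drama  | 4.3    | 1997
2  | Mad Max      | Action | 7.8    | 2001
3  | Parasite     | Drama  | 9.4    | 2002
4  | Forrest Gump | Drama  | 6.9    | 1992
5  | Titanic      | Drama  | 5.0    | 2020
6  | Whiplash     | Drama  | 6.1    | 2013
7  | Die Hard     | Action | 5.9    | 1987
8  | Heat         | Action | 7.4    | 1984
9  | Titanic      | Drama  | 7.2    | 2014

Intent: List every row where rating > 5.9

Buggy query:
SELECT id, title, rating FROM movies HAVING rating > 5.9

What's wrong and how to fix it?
Bug: This is a non-aggregate query (no GROUP BY, no aggregates), so in SQLite the HAVING clause is invalid here; a row-level condition belongs in WHERE

Fix: Use WHERE for row-level filtering

Corrected query:
SELECT id, title, rating FROM movies WHERE rating > 5.9

Result:
id | title        | rating
---+--------------+-------
2  | Mad Max      | 7.8   
3  | Parasite     | 9.4   
4  | Forrest Gump | 6.9   
6  | Whiplash     | 6.1   
8  | Heat         | 7.4   
9  | Titanic      | 7.2   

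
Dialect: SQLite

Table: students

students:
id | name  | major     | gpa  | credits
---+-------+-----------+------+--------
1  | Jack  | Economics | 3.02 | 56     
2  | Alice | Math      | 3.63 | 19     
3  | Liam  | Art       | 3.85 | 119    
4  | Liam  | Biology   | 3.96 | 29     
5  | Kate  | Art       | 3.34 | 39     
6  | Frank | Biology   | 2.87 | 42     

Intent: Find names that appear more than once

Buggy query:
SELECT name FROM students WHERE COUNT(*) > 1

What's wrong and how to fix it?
Bug: COUNT(*) is an aggregate and cannot be used in WHERE

Fix: GROUP BY name, then filter groups with HAVING COUNT(*) > 1

Corrected query:
SELECT name FROM students GROUP BY name HAVING COUNT(*) > 1

Result:
name
----
Liam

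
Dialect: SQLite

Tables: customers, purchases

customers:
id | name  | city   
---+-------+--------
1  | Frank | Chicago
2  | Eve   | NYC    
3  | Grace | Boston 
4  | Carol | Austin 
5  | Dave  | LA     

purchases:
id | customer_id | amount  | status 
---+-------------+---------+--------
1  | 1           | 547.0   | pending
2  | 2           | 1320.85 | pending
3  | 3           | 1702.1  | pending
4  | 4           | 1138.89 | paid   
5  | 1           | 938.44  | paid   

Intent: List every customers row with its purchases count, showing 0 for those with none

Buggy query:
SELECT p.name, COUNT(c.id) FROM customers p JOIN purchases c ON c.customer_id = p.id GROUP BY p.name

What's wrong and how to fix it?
Bug: INNER JOIN drops customers rows that have no matching purchases rows

Fix: Use LEFT JOIN so parents without children still appear (COUNT(c.id) gives 0)

Corrected query:
SELECT p.name, COUNT(c.id) FROM customers p LEFT JOIN purchases c ON c.customer_id = p.id GROUP BY p.name

Result:
name  | COUNT(c.id)
------+------------
Carol | 1          
Dave  | 0          
Eve   | 1          
Frank | 2          
Grace | 1          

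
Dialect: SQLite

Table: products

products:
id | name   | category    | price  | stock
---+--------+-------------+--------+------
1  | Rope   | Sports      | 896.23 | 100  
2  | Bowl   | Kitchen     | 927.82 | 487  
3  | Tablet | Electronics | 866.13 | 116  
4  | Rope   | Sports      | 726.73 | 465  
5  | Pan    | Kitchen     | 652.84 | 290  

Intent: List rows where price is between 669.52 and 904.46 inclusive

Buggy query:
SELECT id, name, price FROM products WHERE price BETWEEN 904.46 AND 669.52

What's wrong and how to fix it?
Bug: BETWEEN expects the lower bound first; with 904.46 AND 669.52 the range is empty

Fix: Write BETWEEN 669.52 AND 904.46

Corrected query:
SELECT id, name, price FROM products WHERE price BETWEEN 669.52 AND 904.46

Result:
id | name   | price 
---+--------+-------
1  | Rope   | 896.23
3  | Tablet | 866.13
4  | Rope   | 726.73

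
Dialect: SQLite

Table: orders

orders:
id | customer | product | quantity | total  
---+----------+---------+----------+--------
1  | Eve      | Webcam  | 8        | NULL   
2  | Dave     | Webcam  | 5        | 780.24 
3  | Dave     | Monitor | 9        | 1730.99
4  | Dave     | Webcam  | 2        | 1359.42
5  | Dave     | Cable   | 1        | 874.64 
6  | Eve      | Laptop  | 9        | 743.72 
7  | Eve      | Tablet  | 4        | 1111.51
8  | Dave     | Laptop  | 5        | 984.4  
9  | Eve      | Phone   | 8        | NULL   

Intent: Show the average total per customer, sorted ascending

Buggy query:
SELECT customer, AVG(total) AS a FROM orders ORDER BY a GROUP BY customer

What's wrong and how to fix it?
Bug: GROUP BY must precede ORDER BY

Fix: Reorder: SELECT … FROM … GROUP BY … ORDER BY …

Corrected query:
SELECT customer, AVG(total) AS a FROM orders GROUP BY customer ORDER BY a

Result:
customer | a       
---------+---------
Eve      | 927.615 
Dave     | 1145.938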